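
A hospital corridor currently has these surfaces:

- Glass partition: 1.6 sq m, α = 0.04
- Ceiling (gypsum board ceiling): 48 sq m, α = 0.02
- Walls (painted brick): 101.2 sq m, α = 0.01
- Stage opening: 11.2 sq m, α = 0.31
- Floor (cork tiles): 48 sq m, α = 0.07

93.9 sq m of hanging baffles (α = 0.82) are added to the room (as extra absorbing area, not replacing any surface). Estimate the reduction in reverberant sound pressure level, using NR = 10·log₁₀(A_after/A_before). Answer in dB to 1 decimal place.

9.9 dB

A_before = Σ Sᵢαᵢ = 1.6×0.04 + 48×0.02 + 101.2×0.01 + 11.2×0.31 + 48×0.07 = 8.868 sabins.
Added absorption = 93.9 × 0.82 = 76.998 sabins.
A_after = 8.868 + 76.998 = 85.866 sabins.
Reduction = 10 log₁₀(A_after/A_before) = 10 log₁₀(9.6827) = 9.9 dB.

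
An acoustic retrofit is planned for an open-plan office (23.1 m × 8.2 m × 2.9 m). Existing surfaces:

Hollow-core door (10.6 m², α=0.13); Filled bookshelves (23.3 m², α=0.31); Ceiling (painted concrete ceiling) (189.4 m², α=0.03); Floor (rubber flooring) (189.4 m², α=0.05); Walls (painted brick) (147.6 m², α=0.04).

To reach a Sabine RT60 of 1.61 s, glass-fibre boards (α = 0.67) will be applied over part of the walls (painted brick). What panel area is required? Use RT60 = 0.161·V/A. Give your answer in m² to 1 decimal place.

40.1

Summing Sᵢαᵢ: 1.378 + 7.223 + 5.682 + 9.470 + 5.904 → A₁ = 29.657 sabins.
V = 549.318 m³. Target absorption A₂ = 0.161 × 549.318 / 1.61 = 54.932 sabins.
Absorption to add: 54.932 − 29.657 = 25.275 sabins.
Net gain per m²: Δα = 0.67 − 0.04 = 0.63.
Area = ΔA/Δα = 25.275/0.63 = 40.1 m².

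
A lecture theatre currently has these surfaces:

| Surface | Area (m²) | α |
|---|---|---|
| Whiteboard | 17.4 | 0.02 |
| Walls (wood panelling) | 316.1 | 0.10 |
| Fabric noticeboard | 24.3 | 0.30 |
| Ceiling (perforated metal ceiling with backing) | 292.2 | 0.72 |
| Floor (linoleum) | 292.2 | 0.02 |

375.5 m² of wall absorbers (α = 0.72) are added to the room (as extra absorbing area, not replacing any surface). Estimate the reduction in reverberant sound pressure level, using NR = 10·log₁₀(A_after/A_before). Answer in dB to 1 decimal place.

Summing Sᵢαᵢ: 0.348 + 31.610 + 7.290 + 210.384 + 5.844 → A_before = 255.476 sabins.
Added absorption = 375.5 × 0.72 = 270.360 sabins.
A_after = 255.476 + 270.360 = 525.836 sabins.
Reduction = 10 log₁₀(A_after/A_before) = 10 log₁₀(2.0583) = 3.1 dB.

3.1 dB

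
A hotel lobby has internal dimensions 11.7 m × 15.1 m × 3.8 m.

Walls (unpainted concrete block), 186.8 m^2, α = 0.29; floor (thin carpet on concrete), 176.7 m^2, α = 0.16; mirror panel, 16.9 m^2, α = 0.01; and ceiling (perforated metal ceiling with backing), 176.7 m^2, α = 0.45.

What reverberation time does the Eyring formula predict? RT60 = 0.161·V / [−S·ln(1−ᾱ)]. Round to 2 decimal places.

0.56 s

Total surface area S = 186.8 + 176.7 + 16.9 + 176.7 = 557.1 m^2.
Σ(Sᵢαᵢ) = 186.8×0.29 + 176.7×0.16 + 16.9×0.01 + 176.7×0.45 = 162.128.
Mean coefficient ᾱ = A/S = 0.2910.
Eyring denominator: −S ln(1−ᾱ) = 191.587.
V = 11.7 × 15.1 × 3.8 = 671.346 m³.
T = 0.161·V/[−S·ln(1−ᾱ)] = 0.161·671.346/191.587 = 0.56 s.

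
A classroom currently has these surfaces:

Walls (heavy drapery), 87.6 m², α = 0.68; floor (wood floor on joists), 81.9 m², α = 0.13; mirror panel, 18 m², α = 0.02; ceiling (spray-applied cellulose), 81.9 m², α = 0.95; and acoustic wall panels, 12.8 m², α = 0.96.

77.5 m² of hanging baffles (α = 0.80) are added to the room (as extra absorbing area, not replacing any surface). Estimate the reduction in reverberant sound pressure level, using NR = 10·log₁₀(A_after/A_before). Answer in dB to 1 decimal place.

1.4 dB

Total absorption A_before = 87.6×0.68 + 81.9×0.13 + 18×0.02 + 81.9×0.95 + 12.8×0.96
  = 59.568 + 10.647 + 0.360 + 77.805 + 12.288 = 160.668 m² sabins.
Added absorption = 77.5 × 0.80 = 62.000 sabins.
A_after = 160.668 + 62.000 = 222.668 sabins.
NR = 10·log₁₀(222.668/160.668) = 1.4 dB.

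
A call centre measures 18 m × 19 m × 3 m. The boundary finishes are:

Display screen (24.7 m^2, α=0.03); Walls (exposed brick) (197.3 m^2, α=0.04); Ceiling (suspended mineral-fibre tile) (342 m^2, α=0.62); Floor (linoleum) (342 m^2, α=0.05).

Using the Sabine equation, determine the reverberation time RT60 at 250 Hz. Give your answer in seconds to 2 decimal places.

0.69 s

Summing Sᵢαᵢ: 0.741 + 7.892 + 212.040 + 17.100 → A = 237.773 sabins.
Room volume: 1026 m³.
RT60 = 0.161 · V / A = 0.161 × 1026 / 237.773 = 0.69 s.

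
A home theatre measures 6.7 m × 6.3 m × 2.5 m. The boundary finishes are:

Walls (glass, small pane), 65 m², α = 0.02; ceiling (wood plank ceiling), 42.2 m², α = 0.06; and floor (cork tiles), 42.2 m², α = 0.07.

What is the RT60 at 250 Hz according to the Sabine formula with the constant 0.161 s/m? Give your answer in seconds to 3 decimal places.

2.504 s

Summing Sᵢαᵢ: 1.300 + 2.532 + 2.954 → A = 6.786 sabins.
V = 6.7·6.3·2.5 = 105.525 m³.
T = 0.161 V/A = 0.161·105.525/6.786 = 2.504 s.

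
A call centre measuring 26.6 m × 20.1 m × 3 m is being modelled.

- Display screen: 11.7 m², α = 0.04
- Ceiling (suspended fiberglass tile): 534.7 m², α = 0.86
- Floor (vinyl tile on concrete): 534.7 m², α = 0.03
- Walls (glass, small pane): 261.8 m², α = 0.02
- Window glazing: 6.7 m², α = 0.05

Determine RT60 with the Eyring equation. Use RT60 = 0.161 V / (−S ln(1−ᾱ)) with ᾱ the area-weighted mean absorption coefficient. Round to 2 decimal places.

Total surface area S = 11.7 + 534.7 + 534.7 + 261.8 + 6.7 = 1349.6 m².
Absorption A = 11.7×0.04 + 534.7×0.86 + 534.7×0.03 + 261.8×0.02 + 6.7×0.05 = 481.922 sabins.
ᾱ = 481.922 / 1349.6 = 0.3571.
−S·ln(1−ᾱ) = −1349.6 × ln(1 − 0.3571) = 596.208.
V = 26.6 × 20.1 × 3 = 1603.98 m³.
RT60 = 0.161 × 1603.98 / 596.208 = 0.43 s.

0.43 s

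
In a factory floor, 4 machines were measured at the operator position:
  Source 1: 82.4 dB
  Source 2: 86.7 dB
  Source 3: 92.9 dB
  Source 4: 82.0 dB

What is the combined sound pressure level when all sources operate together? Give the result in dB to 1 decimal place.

Converting to relative power and adding: 10^(82.4/10) + 10^(86.7/10) + 10^(92.9/10) + 10^(82.0/10) = 2.75e+09.
Combined level = 10 log₁₀(2.75e+09) = 94.4 dB.

94.4 dB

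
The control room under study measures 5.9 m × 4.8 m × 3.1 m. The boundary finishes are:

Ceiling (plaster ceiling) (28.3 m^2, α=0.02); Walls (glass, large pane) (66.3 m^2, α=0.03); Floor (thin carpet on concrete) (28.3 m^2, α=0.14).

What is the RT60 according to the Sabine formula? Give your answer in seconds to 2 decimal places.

Equivalent absorption area: A = 28.3*0.02 + 66.3*0.03 + 28.3*0.14 = 6.517 m^2.
Room volume: 87.792 m³.
T = 0.161 V/A = 0.161·87.792/6.517 = 2.17 s.

2.17 seconds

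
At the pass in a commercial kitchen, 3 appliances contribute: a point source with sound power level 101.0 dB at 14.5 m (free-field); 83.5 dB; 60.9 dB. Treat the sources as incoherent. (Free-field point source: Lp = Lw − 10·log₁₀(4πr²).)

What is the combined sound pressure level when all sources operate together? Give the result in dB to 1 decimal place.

83.6 dB

Source at 14.5 m: Lp = 101.0 − 10·log₁₀(4π·14.5²) = 101.0 − 10·log₁₀(2642.079) = 66.8 dB.
Sum in the linear (power) domain: Σ 10^(Lᵢ/10) = 10^(66.8/10) + 10^(83.5/10) + 10^(60.9/10) = 2.299e+08.
L_total = 10·log₁₀(2.299e+08) = 83.6 dB.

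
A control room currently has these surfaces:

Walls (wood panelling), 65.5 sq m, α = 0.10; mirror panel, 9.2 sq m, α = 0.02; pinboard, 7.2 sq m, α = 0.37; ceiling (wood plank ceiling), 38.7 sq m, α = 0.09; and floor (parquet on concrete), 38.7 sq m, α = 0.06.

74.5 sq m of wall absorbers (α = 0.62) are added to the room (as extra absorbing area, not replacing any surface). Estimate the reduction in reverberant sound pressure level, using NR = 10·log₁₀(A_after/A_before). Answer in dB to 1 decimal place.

A_before = Σ Sᵢαᵢ = 65.5×0.10 + 9.2×0.02 + 7.2×0.37 + 38.7×0.09 + 38.7×0.06 = 15.203 sabins.
Treatment contributes 74.5·0.62 = 46.190 sabins.
A_after = 15.203 + 46.190 = 61.393 sabins.
NR = 10·log₁₀(61.393/15.203) = 6.1 dB.

6.1 dB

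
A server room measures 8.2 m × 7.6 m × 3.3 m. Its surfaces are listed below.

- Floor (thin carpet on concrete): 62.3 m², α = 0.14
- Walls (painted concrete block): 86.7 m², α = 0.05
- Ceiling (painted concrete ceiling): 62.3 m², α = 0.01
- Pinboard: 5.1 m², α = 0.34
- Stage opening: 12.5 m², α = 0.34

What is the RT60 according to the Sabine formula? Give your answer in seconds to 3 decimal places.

Total absorption A = 62.3×0.14 + 86.7×0.05 + 62.3×0.01 + 5.1×0.34 + 12.5×0.34
  = 8.722 + 4.335 + 0.623 + 1.734 + 4.250 = 19.664 m² sabins.
Volume V = 8.2 × 7.6 × 3.3 = 205.656 m³.
RT60 = 0.161 · V / A = 0.161 × 205.656 / 19.664 = 1.684 s.

1.684 s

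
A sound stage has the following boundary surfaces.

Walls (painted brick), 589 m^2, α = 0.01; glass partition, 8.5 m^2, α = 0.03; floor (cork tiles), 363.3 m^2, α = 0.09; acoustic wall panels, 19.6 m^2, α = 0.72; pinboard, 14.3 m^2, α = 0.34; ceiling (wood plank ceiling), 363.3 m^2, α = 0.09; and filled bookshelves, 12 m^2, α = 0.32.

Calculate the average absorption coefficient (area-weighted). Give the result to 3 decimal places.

0.069

Total surface area S = 1370.0 m^2.
Weighted sum Σ Sα = 94.353.
ᾱ = 94.353 / 1370.0 = 0.069.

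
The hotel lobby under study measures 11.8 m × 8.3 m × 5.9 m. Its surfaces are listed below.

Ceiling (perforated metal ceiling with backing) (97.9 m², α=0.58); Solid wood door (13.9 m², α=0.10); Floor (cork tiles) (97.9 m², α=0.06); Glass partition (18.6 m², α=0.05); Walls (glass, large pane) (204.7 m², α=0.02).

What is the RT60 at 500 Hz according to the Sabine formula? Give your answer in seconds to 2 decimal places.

1.35 s

A = Σ Sᵢαᵢ = 97.9×0.58 + 13.9×0.10 + 97.9×0.06 + 18.6×0.05 + 204.7×0.02 = 69.070 sabins.
V = 11.8·8.3·5.9 = 577.846 m³.
T = 0.161 V/A = 0.161·577.846/69.070 = 1.35 s.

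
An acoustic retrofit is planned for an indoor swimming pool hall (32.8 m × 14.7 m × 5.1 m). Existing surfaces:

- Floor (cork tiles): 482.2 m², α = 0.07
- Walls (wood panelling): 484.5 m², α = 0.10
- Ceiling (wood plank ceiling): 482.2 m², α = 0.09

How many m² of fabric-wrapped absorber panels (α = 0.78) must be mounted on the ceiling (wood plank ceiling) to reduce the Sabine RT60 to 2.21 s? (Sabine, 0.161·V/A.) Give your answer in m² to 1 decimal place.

Total absorption A₁ = 482.2·0.07 + 484.5·0.10 + 482.2·0.09
  = 33.754 + 48.450 + 43.398 = 125.602 m² sabins.
Required A₂ = 0.161·2459.016/2.21 = 179.141 sabins.
Absorption to add: 179.141 − 125.602 = 53.539 sabins.
Each m² of panel replacing the ceiling (wood plank ceiling) adds (0.78 − 0.09) = 0.69 sabins.
Panel area = 53.539 / 0.69 = 77.6 m².

77.6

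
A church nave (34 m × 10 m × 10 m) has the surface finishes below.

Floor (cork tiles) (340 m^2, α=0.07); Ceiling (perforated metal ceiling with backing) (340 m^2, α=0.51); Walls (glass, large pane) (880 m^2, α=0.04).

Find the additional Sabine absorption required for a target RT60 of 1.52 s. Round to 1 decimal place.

Equivalent absorption area: A₁ = 340×0.07 + 340×0.51 + 880×0.04 = 232.400 m^2.
V = 3400 m³. Required absorption A₂ = 0.161 × 3400 / 1.52 = 360.132 sabins.
ΔA = A₂ − A₁ = 360.132 − 232.400 = 127.7 sabins.

127.7 sabins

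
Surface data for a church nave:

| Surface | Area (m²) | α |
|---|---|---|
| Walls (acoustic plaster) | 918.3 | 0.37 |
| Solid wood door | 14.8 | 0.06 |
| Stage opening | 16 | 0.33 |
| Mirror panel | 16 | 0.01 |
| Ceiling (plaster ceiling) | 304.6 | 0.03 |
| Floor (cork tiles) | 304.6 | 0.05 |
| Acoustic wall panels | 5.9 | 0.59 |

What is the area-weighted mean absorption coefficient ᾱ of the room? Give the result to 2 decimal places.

0.24

Total surface area S = 1580.2 m².
A = 918.3·0.37 + 14.8·0.06 + 16·0.33 + 16·0.01 + 304.6·0.03 + 304.6·0.05 + 5.9·0.59 = 373.948 sabins.
ᾱ = A/S = 0.24.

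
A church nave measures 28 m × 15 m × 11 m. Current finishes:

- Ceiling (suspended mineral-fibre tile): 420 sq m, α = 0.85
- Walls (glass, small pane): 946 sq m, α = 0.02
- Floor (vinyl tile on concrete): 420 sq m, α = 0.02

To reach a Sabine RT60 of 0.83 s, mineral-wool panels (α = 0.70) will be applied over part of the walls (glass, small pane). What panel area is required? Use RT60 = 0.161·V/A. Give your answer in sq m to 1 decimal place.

752.7

Equivalent absorption area: A₁ = 420·0.85 + 946·0.02 + 420·0.02 = 384.320 sq m.
V = 4620 m³. Target absorption A₂ = 0.161 × 4620 / 0.83 = 896.169 sabins.
Absorption to add: 896.169 − 384.320 = 511.849 sabins.
Net gain per sq m: Δα = 0.70 − 0.02 = 0.68.
Area = ΔA/Δα = 511.849/0.68 = 752.7 sq m.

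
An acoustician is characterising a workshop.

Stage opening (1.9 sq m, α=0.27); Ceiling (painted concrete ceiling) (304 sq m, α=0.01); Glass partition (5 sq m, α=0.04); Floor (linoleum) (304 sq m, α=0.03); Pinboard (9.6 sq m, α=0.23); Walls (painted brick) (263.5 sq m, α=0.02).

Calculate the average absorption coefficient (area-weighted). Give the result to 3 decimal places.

S = Σ Sᵢ = 1.9 + 304 + 5 + 304 + 9.6 + 263.5 = 888.0 sq m.
Weighted sum Σ Sα = 20.351.
ᾱ = 20.351 / 888.0 = 0.023.

0.023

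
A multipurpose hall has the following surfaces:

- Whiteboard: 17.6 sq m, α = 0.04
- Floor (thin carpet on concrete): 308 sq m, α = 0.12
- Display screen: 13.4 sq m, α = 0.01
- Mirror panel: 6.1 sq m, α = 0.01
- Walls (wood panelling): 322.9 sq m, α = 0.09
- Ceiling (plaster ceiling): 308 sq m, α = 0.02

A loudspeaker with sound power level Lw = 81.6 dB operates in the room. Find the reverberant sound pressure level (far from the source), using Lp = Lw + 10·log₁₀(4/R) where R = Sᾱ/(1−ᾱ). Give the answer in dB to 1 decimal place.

68.6 dB

Σ(Sᵢαᵢ) = 17.6·0.04 + 308·0.12 + 13.4·0.01 + 6.1·0.01 + 322.9·0.09 + 308·0.02 = 73.080; total area S = 976.0 sq m.
ᾱ = 0.0749, so room constant R = A/(1−ᾱ) = 78.997 sq m.
Lp = Lw + 10 log₁₀(4/R) = 81.6 -12.96 = 68.6 dB.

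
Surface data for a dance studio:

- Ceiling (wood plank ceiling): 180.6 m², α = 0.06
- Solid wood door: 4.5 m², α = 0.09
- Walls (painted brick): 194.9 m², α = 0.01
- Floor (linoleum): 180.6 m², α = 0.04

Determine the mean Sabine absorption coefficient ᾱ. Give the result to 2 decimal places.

0.04

S = Σ Sᵢ = 180.6 + 4.5 + 194.9 + 180.6 = 560.6 m².
Weighted sum Σ Sα = 20.414.
ᾱ = 20.414 / 560.6 = 0.04.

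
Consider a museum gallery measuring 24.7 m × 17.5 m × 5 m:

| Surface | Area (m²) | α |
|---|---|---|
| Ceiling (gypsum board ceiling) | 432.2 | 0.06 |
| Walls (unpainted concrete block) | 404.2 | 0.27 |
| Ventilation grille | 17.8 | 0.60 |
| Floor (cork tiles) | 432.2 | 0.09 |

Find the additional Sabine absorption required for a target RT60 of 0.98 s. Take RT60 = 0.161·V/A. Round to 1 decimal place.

170.4 sabins

Total absorption A₁ = 432.2*0.06 + 404.2*0.27 + 17.8*0.60 + 432.2*0.09
  = 25.932 + 109.134 + 10.680 + 38.898 = 184.644 m² sabins.
V = 2161.25 m³. Required absorption A₂ = 0.161 × 2161.25 / 0.98 = 355.062 sabins.
Shortfall: 355.062 − 184.644 = 170.4 sabins.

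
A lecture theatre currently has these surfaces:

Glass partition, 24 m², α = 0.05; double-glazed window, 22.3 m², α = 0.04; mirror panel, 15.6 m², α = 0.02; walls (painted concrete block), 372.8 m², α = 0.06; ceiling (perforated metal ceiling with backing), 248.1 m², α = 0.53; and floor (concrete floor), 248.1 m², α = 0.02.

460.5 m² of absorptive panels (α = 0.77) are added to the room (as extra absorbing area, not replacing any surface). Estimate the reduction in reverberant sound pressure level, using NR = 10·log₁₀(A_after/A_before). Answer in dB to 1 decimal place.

5.1 dB

Equivalent absorption area: A_before = 24×0.05 + 22.3×0.04 + 15.6×0.02 + 372.8×0.06 + 248.1×0.53 + 248.1×0.02 = 161.227 m².
Added absorption = 460.5 × 0.77 = 354.585 sabins.
New total A_after = 515.812 sabins.
NR = 10·log₁₀(515.812/161.227) = 5.1 dB.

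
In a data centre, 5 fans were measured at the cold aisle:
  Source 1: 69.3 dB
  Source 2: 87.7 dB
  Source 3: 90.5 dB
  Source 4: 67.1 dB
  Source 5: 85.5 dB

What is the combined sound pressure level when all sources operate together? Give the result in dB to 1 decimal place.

Converting to relative power and adding: 10^(69.3/10) + 10^(87.7/10) + 10^(90.5/10) + 10^(67.1/10) + 10^(85.5/10) = 2.079e+09.
Combined level = 10 log₁₀(2.079e+09) = 93.2 dB.

93.2 dB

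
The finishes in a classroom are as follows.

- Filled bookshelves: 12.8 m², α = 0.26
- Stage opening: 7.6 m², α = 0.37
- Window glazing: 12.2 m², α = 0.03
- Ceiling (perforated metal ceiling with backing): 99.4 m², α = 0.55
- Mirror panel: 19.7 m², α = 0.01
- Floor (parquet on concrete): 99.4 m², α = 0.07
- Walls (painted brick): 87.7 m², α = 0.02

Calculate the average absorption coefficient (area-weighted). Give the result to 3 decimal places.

Total surface area S = 338.8 m².
A = 12.8*0.26 + 7.6*0.37 + 12.2*0.03 + 99.4*0.55 + 19.7*0.01 + 99.4*0.07 + 87.7*0.02 = 70.085 sabins.
ᾱ = 70.085 / 338.8 = 0.207.

0.207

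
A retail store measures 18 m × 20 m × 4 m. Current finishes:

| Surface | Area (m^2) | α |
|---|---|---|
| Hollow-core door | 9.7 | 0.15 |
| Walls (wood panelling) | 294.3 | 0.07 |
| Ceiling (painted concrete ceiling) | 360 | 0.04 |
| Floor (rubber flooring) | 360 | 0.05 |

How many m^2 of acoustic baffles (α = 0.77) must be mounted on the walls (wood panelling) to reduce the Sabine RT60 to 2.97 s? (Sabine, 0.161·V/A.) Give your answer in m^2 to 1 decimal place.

Equivalent absorption area: A₁ = 9.7×0.15 + 294.3×0.07 + 360×0.04 + 360×0.05 = 54.456 m^2.
Required A₂ = 0.161·1440/2.97 = 78.061 sabins.
Absorption to add: 78.061 − 54.456 = 23.605 sabins.
Each m^2 of panel replacing the walls (wood panelling) adds (0.77 − 0.07) = 0.70 sabins.
Area = ΔA/Δα = 23.605/0.70 = 33.7 m^2.

33.7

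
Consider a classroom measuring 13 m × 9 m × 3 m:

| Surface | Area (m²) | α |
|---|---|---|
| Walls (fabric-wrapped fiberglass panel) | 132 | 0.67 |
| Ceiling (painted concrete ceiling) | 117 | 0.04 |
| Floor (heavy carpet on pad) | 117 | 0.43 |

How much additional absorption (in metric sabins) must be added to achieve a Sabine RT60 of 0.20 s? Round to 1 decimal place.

Total absorption A₁ = 132*0.67 + 117*0.04 + 117*0.43
  = 88.440 + 4.680 + 50.310 = 143.430 m² sabins.
V = 351 m³. Required absorption A₂ = 0.161 × 351 / 0.20 = 282.555 sabins.
Shortfall: 282.555 − 143.430 = 139.1 sabins.

139.1 sabins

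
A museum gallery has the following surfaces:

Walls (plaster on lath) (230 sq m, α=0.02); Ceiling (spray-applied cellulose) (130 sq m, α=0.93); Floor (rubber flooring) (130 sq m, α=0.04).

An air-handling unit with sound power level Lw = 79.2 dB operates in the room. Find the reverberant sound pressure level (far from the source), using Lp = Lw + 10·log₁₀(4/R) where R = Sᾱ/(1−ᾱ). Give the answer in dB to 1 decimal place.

62.7 dB

Σ(Sᵢαᵢ) = 230×0.02 + 130×0.93 + 130×0.04 = 130.700; total area S = 490.0 sq m.
ᾱ = 0.2667, so room constant R = A/(1−ᾱ) = 178.235 sq m.
Lp = 79.2 + 10·log₁₀(4/178.235) = 79.2 + (-16.49) = 62.7 dB.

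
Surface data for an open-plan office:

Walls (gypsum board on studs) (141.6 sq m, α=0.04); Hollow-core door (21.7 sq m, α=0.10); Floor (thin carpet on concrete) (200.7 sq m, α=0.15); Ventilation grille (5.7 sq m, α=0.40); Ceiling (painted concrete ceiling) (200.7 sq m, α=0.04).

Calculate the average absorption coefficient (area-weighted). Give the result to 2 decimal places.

S = Σ Sᵢ = 141.6 + 21.7 + 200.7 + 5.7 + 200.7 = 570.4 sq m.
A = 141.6×0.04 + 21.7×0.10 + 200.7×0.15 + 5.7×0.40 + 200.7×0.04 = 48.247 sabins.
ᾱ = A/S = 0.08.

0.08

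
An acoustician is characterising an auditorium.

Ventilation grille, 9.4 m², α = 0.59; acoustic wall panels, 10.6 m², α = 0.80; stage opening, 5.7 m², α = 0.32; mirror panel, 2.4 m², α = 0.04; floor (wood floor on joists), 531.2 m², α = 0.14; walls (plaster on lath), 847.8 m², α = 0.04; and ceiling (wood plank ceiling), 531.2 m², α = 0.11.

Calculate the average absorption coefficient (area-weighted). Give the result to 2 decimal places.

0.09

S = Σ Sᵢ = 9.4 + 10.6 + 5.7 + 2.4 + 531.2 + 847.8 + 531.2 = 1938.3 m².
A = 9.4*0.59 + 10.6*0.80 + 5.7*0.32 + 2.4*0.04 + 531.2*0.14 + 847.8*0.04 + 531.2*0.11 = 182.658 sabins.
ᾱ = A/S = 0.09.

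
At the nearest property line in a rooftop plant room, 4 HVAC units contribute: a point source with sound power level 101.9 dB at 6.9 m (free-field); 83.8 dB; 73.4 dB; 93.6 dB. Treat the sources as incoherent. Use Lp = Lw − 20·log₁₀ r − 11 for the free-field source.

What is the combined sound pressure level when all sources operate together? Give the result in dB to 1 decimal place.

Source at 6.9 m: Lp = 101.9 − 20·log₁₀(6.9) − 11 = 74.1 dB.
Converting to relative power and adding: 10^(74.1/10) + 10^(83.8/10) + 10^(73.4/10) + 10^(93.6/10) = 2.578e+09.
L_total = 10·log₁₀(2.578e+09) = 94.1 dB.

94.1 dB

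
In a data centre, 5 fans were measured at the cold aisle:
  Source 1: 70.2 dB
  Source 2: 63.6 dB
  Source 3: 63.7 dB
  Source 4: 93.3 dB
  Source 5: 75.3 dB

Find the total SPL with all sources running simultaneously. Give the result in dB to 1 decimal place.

Sum in the linear (power) domain: Σ 10^(Lᵢ/10) = 10^(70.2/10) + 10^(63.6/10) + 10^(63.7/10) + 10^(93.3/10) + 10^(75.3/10) = 2.187e+09.
Back to dB: 10·log₁₀ Σ = 93.4 dB.

93.4 dB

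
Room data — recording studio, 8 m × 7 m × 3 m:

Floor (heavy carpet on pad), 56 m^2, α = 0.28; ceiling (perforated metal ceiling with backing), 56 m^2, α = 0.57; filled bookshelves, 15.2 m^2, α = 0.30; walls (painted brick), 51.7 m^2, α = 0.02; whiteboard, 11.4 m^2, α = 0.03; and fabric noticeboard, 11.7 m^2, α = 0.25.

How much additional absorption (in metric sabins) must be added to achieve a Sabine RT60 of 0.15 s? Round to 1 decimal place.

123.9 sabins

Summing Sᵢαᵢ: 15.680 + 31.920 + 4.560 + 1.034 + 0.342 + 2.925 → A₁ = 56.461 sabins.
For T = 0.15 s, need A₂ = 0.161·V/T = 0.161·168/0.15 = 180.320 sabins.
Additional absorption ΔA = 180.320 − 56.461 = 123.9 sabins.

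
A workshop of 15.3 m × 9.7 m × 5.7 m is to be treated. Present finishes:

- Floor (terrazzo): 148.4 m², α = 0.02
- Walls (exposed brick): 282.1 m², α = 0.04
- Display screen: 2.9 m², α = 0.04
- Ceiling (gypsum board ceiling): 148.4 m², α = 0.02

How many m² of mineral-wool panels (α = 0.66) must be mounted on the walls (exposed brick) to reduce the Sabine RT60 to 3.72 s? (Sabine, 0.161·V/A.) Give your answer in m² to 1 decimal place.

31.1

Summing Sᵢαᵢ: 2.968 + 11.284 + 0.116 + 2.968 → A₁ = 17.336 sabins.
V = 845.937 m³. Target absorption A₂ = 0.161 × 845.937 / 3.72 = 36.612 sabins.
ΔA needed = 36.612 − 17.336 = 19.276 sabins.
Net gain per m²: Δα = 0.66 − 0.04 = 0.62.
Panel area = 19.276 / 0.62 = 31.1 m².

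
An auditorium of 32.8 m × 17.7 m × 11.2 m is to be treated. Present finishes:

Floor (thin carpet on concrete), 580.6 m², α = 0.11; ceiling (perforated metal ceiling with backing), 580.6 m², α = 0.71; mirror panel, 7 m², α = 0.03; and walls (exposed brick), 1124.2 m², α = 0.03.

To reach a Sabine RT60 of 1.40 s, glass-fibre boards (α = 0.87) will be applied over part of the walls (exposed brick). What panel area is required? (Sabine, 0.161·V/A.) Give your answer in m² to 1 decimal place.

283.0

Total absorption A₁ = 580.6·0.11 + 580.6·0.71 + 7·0.03 + 1124.2·0.03
  = 63.866 + 412.226 + 0.210 + 33.726 = 510.028 m² sabins.
V = 6502.272 m³. Target absorption A₂ = 0.161 × 6502.272 / 1.40 = 747.761 sabins.
Absorption to add: 747.761 − 510.028 = 237.733 sabins.
Net gain per m²: Δα = 0.87 − 0.03 = 0.84.
Panel area = 237.733 / 0.84 = 283.0 m².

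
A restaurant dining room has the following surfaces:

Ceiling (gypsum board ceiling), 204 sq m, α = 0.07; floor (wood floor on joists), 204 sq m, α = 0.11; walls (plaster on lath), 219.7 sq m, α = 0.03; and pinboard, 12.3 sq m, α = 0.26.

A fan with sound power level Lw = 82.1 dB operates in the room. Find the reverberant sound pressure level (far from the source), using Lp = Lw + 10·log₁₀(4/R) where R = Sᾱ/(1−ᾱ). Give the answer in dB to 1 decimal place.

A = 46.509 sabins; S = 640.0 sq m.
ᾱ = 0.0727, so room constant R = A/(1−ᾱ) = 50.155 sq m.
Lp = Lw + 10 log₁₀(4/R) = 82.1 -10.98 = 71.1 dB.

71.1 dB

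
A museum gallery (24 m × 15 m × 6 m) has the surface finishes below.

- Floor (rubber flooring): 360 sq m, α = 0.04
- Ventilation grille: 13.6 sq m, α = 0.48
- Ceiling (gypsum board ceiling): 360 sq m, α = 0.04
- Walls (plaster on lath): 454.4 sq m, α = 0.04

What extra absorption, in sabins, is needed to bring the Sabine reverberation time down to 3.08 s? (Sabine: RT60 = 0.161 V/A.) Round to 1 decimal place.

59.4 sabins

Equivalent absorption area: A₁ = 360*0.04 + 13.6*0.48 + 360*0.04 + 454.4*0.04 = 53.504 sq m.
For T = 3.08 s, need A₂ = 0.161·V/T = 0.161·2160/3.08 = 112.909 sabins.
Shortfall: 112.909 − 53.504 = 59.4 sabins.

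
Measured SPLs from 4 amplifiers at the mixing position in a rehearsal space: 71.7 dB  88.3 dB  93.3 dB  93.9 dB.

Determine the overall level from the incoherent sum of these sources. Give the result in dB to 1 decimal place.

97.2 dB

Σ 10^(Lᵢ/10) = 5.284e+09.
L_total = 10·log₁₀(5.284e+09) = 97.2 dB.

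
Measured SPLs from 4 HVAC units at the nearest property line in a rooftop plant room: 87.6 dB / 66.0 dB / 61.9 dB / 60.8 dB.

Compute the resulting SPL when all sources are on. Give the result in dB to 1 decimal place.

87.7 dB

Σ 10^(Lᵢ/10) = 5.822e+08.
Combined level = 10 log₁₀(5.822e+08) = 87.7 dB.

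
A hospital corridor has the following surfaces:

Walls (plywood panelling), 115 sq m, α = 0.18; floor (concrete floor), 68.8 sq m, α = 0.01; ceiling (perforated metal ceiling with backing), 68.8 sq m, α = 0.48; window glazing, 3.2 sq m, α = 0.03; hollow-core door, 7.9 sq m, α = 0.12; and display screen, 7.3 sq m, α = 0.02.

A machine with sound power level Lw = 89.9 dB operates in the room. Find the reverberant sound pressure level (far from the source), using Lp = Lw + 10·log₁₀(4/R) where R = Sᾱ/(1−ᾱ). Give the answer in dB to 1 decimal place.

77.5 dB

Σ(Sᵢαᵢ) = 115×0.18 + 68.8×0.01 + 68.8×0.48 + 3.2×0.03 + 7.9×0.12 + 7.3×0.02 = 55.602; total area S = 271.0 sq m.
ᾱ = 0.2052, so room constant R = A/(1−ᾱ) = 69.957 sq m.
Lp = Lw + 10 log₁₀(4/R) = 89.9 -12.43 = 77.5 dB.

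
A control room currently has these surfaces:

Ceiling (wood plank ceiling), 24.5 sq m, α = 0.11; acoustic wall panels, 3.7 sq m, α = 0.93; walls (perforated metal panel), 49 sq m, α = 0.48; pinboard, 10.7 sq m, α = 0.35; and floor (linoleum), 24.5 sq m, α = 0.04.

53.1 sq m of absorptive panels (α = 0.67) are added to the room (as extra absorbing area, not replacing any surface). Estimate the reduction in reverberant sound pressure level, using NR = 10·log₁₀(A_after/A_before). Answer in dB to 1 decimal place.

Equivalent absorption area: A_before = 24.5×0.11 + 3.7×0.93 + 49×0.48 + 10.7×0.35 + 24.5×0.04 = 34.381 sq m.
Added absorption = 53.1 × 0.67 = 35.577 sabins.
New total A_after = 69.958 sabins.
Reduction = 10 log₁₀(A_after/A_before) = 10 log₁₀(2.0348) = 3.1 dB.

3.1 dB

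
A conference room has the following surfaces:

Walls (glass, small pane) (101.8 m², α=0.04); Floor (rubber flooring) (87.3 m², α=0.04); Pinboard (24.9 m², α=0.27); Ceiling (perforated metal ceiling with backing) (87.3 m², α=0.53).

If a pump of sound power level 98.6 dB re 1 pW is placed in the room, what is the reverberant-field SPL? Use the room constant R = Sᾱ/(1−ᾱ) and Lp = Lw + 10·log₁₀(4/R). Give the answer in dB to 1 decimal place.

A = 60.556 sabins; S = 301.3 m².
ᾱ = 0.2010, so room constant R = A/(1−ᾱ) = 75.790 m².
Lp = 98.6 + 10·log₁₀(4/75.790) = 98.6 + (-12.78) = 85.8 dB.

85.8 dB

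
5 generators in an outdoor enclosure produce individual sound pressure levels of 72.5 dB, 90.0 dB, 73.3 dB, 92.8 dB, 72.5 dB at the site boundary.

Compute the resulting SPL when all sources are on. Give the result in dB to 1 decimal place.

94.7 dB

Sum in the linear (power) domain: Σ 10^(Lᵢ/10) = 10^(72.5/10) + 10^(90.0/10) + 10^(73.3/10) + 10^(92.8/10) + 10^(72.5/10) = 2.962e+09.
L_total = 10·log₁₀(2.962e+09) = 94.7 dB.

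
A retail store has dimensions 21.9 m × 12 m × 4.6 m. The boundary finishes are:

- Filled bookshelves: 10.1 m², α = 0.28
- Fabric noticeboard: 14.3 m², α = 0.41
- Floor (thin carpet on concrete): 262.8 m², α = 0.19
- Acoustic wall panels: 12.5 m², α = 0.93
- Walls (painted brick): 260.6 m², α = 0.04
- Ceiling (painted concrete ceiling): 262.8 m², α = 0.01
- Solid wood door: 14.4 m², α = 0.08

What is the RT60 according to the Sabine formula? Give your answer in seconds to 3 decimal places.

Summing Sᵢαᵢ: 2.828 + 5.863 + 49.932 + 11.625 + 10.424 + 2.628 + 1.152 → A = 84.452 sabins.
Volume V = 21.9 × 12 × 4.6 = 1208.88 m³.
Sabine: RT60 = 0.161 × 1208.88 / 84.452 = 2.305 s.

2.305 sec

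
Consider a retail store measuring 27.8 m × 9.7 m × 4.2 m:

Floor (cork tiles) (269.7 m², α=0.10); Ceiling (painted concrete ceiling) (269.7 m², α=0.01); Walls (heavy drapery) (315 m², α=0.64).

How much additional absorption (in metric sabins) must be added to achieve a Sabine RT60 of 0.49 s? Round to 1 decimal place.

140.9 sabins

Summing Sᵢαᵢ: 26.970 + 2.697 + 201.600 → A₁ = 231.267 sabins.
Target A₂ = 0.161·1132.572/0.49 = 372.131 sabins (V = 1132.572 m³).
Shortfall: 372.131 − 231.267 = 140.9 sabins.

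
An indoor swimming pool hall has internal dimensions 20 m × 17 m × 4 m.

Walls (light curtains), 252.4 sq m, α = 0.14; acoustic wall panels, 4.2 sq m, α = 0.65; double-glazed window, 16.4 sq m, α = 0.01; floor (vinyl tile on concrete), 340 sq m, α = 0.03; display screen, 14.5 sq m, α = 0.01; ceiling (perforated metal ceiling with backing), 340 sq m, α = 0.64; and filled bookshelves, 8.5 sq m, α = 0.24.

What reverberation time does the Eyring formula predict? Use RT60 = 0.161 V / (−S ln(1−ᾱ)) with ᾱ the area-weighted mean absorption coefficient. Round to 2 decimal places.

Total surface area S = 252.4 + 4.2 + 16.4 + 340 + 14.5 + 340 + 8.5 = 976.0 sq m.
Σ(Sᵢαᵢ) = 252.4×0.14 + 4.2×0.65 + 16.4×0.01 + 340×0.03 + 14.5×0.01 + 340×0.64 + 8.5×0.24 = 268.215.
Mean coefficient ᾱ = A/S = 0.2748.
Eyring denominator: −S ln(1−ᾱ) = 313.596.
V = 20 × 17 × 4 = 1360 m³.
T = 0.161·V/[−S·ln(1−ᾱ)] = 0.161·1360/313.596 = 0.70 s.

0.70 s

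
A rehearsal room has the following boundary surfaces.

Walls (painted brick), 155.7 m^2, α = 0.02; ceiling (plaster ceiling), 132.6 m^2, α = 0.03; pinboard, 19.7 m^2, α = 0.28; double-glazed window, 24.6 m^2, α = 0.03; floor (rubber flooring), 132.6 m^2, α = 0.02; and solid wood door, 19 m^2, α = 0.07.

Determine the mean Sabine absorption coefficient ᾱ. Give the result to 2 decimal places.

0.04

S = Σ Sᵢ = 155.7 + 132.6 + 19.7 + 24.6 + 132.6 + 19 = 484.2 m^2.
A = 155.7*0.02 + 132.6*0.03 + 19.7*0.28 + 24.6*0.03 + 132.6*0.02 + 19*0.07 = 17.328 sabins.
ᾱ = A/S = 0.04.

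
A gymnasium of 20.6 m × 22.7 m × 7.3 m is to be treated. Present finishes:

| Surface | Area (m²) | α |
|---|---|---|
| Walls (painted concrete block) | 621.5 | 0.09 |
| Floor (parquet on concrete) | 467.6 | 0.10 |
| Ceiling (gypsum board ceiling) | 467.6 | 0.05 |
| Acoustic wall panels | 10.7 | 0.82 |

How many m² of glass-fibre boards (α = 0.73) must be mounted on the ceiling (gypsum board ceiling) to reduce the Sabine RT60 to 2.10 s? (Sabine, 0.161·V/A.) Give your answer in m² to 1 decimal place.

186.6

Total absorption A₁ = 621.5×0.09 + 467.6×0.10 + 467.6×0.05 + 10.7×0.82
  = 55.935 + 46.760 + 23.380 + 8.774 = 134.849 m² sabins.
Required A₂ = 0.161·3413.626/2.10 = 261.711 sabins.
Absorption to add: 261.711 − 134.849 = 126.862 sabins.
Each m² of panel replacing the ceiling (gypsum board ceiling) adds (0.73 − 0.05) = 0.68 sabins.
Panel area = 126.862 / 0.68 = 186.6 m².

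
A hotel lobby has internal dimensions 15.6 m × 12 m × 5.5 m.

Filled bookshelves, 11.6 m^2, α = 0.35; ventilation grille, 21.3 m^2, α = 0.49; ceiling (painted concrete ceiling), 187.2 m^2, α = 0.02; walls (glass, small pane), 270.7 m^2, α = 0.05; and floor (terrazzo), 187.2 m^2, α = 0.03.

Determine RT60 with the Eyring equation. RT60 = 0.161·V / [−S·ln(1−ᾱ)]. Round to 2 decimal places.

4.31 seconds

Total surface area S = 11.6 + 21.3 + 187.2 + 270.7 + 187.2 = 678.0 m^2.
Absorption A = 11.6×0.35 + 21.3×0.49 + 187.2×0.02 + 270.7×0.05 + 187.2×0.03 = 37.392 sabins.
ᾱ = 37.392 / 678.0 = 0.0552.
−S·ln(1−ᾱ) = −678.0 × ln(1 − 0.0552) = 38.498.
V = 15.6 × 12 × 5.5 = 1029.6 m³.
T = 0.161·V/[−S·ln(1−ᾱ)] = 0.161·1029.6/38.498 = 4.31 s.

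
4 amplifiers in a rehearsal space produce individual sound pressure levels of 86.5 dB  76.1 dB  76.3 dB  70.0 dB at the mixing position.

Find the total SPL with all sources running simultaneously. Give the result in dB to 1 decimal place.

87.3 dB

Converting to relative power and adding: 10^(86.5/10) + 10^(76.1/10) + 10^(76.3/10) + 10^(70.0/10) = 5.401e+08.
Back to dB: 10·log₁₀ Σ = 87.3 dB.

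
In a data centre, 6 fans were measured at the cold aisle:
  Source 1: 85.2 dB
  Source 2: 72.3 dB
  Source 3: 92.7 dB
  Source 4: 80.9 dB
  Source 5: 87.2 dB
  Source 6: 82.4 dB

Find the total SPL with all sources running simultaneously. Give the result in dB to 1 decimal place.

Sum in the linear (power) domain: Σ 10^(Lᵢ/10) = 10^(85.2/10) + 10^(72.3/10) + 10^(92.7/10) + 10^(80.9/10) + 10^(87.2/10) + 10^(82.4/10) = 3.032e+09.
L_total = 10·log₁₀(3.032e+09) = 94.8 dB.

94.8 dB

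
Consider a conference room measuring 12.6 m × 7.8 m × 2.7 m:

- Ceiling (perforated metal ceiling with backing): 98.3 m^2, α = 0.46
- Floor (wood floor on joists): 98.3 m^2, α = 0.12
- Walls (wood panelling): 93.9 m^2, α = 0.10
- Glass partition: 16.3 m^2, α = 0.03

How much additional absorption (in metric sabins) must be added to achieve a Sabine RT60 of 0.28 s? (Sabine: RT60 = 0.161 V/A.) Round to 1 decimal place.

Total absorption A₁ = 98.3·0.46 + 98.3·0.12 + 93.9·0.10 + 16.3·0.03
  = 45.218 + 11.796 + 9.390 + 0.489 = 66.893 m^2 sabins.
Target A₂ = 0.161·265.356/0.28 = 152.580 sabins (V = 265.356 m³).
Additional absorption ΔA = 152.580 − 66.893 = 85.7 sabins.

85.7 sabins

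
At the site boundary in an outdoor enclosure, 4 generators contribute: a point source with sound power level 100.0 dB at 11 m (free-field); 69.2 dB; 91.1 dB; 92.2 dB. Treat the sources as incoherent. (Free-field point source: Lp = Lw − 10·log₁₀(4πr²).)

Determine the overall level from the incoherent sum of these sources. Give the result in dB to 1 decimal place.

94.7 dB

Source at 11 m: Lp = 100.0 − 10·log₁₀(4π·11²) = 100.0 − 10·log₁₀(1520.531) = 68.2 dB.
Sum in the linear (power) domain: Σ 10^(Lᵢ/10) = 10^(68.2/10) + 10^(69.2/10) + 10^(91.1/10) + 10^(92.2/10) = 2.963e+09.
L_total = 10·log₁₀(2.963e+09) = 94.7 dB.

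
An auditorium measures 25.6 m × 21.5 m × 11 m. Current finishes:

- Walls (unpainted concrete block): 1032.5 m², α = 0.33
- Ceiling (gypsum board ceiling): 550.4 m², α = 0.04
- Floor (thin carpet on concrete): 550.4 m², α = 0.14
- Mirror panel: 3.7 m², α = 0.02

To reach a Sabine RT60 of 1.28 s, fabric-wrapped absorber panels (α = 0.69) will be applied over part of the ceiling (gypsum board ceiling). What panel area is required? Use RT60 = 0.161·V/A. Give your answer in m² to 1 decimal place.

Equivalent absorption area: A₁ = 1032.5·0.33 + 550.4·0.04 + 550.4·0.14 + 3.7·0.02 = 439.871 m².
V = 6054.4 m³. Target absorption A₂ = 0.161 × 6054.4 / 1.28 = 761.530 sabins.
ΔA needed = 761.530 − 439.871 = 321.659 sabins.
Net gain per m²: Δα = 0.69 − 0.04 = 0.65.
Area = ΔA/Δα = 321.659/0.65 = 494.9 m².

494.9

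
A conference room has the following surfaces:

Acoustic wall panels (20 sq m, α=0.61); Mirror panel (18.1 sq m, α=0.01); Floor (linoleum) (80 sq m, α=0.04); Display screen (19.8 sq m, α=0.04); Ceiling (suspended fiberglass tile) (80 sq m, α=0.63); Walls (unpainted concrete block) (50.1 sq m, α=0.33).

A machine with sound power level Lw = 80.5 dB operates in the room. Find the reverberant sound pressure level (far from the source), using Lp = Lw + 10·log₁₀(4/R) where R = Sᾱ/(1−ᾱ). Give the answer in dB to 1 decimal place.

65.7 dB

A = 83.306 sabins; S = 268.0 sq m.
ᾱ = 0.3108, so room constant R = A/(1−ᾱ) = 120.873 sq m.
Lp = 80.5 + 10·log₁₀(4/120.873) = 80.5 + (-14.80) = 65.7 dB.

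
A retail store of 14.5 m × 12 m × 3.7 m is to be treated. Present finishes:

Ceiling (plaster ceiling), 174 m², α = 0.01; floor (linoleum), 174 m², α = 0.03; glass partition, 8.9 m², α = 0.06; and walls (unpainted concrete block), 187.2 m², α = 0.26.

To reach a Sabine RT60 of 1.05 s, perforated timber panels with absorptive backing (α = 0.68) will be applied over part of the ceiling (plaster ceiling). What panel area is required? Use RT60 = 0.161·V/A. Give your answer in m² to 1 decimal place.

63.5

Equivalent absorption area: A₁ = 174·0.01 + 174·0.03 + 8.9·0.06 + 187.2·0.26 = 56.166 m².
V = 643.8 m³. Target absorption A₂ = 0.161 × 643.8 / 1.05 = 98.716 sabins.
ΔA needed = 98.716 − 56.166 = 42.550 sabins.
Each m² of panel replacing the ceiling (plaster ceiling) adds (0.68 − 0.01) = 0.67 sabins.
Panel area = 42.550 / 0.67 = 63.5 m².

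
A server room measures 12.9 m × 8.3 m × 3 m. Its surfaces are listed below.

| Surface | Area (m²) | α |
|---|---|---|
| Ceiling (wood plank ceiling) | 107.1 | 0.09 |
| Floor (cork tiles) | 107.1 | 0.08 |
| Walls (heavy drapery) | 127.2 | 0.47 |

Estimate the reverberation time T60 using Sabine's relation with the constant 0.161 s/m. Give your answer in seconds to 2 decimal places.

0.66 s

Equivalent absorption area: A = 107.1·0.09 + 107.1·0.08 + 127.2·0.47 = 77.991 m².
Volume V = 12.9 × 8.3 × 3 = 321.21 m³.
Sabine: RT60 = 0.161 × 321.21 / 77.991 = 0.66 s.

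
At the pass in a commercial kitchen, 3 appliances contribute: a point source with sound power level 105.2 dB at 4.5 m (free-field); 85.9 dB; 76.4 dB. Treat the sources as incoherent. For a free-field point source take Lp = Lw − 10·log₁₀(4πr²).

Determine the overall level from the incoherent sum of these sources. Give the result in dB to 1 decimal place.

87.5 dB

Source at 4.5 m: Lp = 105.2 − 10·log₁₀(4π·4.5²) = 105.2 − 10·log₁₀(254.469) = 81.1 dB.
Converting to relative power and adding: 10^(81.1/10) + 10^(85.9/10) + 10^(76.4/10) = 5.615e+08.
Combined level = 10 log₁₀(5.615e+08) = 87.5 dB.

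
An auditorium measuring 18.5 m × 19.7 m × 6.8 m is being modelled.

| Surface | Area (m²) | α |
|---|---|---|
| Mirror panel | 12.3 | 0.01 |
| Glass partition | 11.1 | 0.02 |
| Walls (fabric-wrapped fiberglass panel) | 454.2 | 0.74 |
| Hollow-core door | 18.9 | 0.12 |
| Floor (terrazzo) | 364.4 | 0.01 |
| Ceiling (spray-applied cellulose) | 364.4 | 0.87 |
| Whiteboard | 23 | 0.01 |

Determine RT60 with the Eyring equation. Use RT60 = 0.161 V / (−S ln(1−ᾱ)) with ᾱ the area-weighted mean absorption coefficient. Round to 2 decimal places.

0.43 sec

Total surface area S = 12.3 + 11.1 + 454.2 + 18.9 + 364.4 + 364.4 + 23 = 1248.3 m².
Σ(Sᵢαᵢ) = 12.3·0.01 + 11.1·0.02 + 454.2·0.74 + 18.9·0.12 + 364.4·0.01 + 364.4·0.87 + 23·0.01 = 659.623.
ᾱ = 659.623 / 1248.3 = 0.5284.
−S·ln(1−ᾱ) = −1248.3 × ln(1 − 0.5284) = 938.252.
V = 18.5 × 19.7 × 6.8 = 2478.26 m³.
T = 0.161·V/[−S·ln(1−ᾱ)] = 0.161·2478.26/938.252 = 0.43 s.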